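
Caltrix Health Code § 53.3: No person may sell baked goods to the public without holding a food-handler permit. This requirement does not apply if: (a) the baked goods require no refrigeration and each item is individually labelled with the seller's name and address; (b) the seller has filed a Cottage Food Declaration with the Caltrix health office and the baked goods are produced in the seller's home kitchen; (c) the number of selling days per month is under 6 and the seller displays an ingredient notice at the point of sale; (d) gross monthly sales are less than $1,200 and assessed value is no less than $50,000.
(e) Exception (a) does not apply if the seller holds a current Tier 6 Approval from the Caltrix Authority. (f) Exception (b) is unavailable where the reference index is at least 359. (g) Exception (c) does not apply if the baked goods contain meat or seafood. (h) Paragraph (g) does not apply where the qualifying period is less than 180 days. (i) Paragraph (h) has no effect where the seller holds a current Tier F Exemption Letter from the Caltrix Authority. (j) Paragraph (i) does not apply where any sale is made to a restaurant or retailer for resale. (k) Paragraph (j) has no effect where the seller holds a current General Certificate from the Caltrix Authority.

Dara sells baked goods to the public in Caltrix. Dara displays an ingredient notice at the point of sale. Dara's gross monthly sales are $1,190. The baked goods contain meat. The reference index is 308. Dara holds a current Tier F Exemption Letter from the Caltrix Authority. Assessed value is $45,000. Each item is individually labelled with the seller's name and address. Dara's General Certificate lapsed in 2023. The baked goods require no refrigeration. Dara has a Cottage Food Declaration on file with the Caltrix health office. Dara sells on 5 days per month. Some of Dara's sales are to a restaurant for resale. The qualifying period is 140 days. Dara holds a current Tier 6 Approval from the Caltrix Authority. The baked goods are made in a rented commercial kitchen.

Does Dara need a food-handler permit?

No — exception (c) applies; Dara is not required to hold a food-handler permit.

Exception (a)'s conditions are all satisfied: the baked goods are shelf-stable; items are individually labelled. Turning to paragraph (e): (e) is engaged — a current Tier 6 Approval is held. So (a) is unavailable.
Exception (b) fails — the baked goods are made in a commercial kitchen, not a home kitchen.
All of (c)'s requirements are met (the number of selling days per month is 5, under the 6 limit; an ingredient notice is displayed). Under paragraphs (g)–(k): (g) operates (the baked goods contain meat), but is set aside by (h): (h) applies — the qualifying period is 140 days, less than the 180 days limit. (i) is triggered (a current Tier F Exemption Letter is held), but is overridden by (j): (j) operates against (i): some sales are to a restaurant for resale. (k), which would lift (j), is not triggered — no current General Certificate is held. Exception (c) stands.
Exception (d) does not apply: assessed value is $45,000, short of $50,000.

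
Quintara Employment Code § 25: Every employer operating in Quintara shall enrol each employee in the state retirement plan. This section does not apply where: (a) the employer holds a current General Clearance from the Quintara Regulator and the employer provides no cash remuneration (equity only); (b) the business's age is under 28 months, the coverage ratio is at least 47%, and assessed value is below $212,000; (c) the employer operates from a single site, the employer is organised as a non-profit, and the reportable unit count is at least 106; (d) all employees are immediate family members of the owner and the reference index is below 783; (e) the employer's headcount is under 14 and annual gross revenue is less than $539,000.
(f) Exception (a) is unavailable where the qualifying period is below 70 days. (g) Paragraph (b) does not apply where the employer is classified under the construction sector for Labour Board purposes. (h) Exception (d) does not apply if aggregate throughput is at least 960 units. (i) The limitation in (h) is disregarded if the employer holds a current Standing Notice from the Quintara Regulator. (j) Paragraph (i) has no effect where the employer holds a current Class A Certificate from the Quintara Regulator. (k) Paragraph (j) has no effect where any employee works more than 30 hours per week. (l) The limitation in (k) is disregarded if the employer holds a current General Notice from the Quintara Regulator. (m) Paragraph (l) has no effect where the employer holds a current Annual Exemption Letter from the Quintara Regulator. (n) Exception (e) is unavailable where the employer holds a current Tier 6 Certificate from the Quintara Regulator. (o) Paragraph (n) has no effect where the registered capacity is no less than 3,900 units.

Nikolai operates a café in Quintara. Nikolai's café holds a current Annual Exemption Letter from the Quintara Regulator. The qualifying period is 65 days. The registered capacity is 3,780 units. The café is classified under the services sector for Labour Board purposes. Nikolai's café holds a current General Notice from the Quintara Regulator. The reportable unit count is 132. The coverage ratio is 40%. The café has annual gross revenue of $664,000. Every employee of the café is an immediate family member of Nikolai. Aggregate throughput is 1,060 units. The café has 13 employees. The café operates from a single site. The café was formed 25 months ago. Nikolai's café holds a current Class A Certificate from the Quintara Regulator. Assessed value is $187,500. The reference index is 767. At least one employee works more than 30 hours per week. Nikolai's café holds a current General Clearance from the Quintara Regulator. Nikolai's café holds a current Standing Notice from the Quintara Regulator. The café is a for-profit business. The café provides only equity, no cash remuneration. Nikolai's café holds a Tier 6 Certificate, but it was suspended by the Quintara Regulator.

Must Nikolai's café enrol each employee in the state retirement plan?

Exception (a): a current General Clearance is held; remuneration is equity-only — every condition holds. Turning to paragraph (f): (f) operates against (a): the qualifying period is 65 days, below the 70 days limit. Exception (a) does not apply.
Exception (b) fails — the coverage ratio is 40%, short of 47%.
Exception (c) fails — the employer is for-profit.
Exception (d) is satisfied on its face — every employee is an immediate family member; the reference index is 767, below the 783 limit. Applying paragraphs (h)–(m): (h) is triggered (aggregate throughput is 1,060 units, meeting the 960 units threshold), but is set aside by (i): (i) operates against (h): a current Standing Notice is held. (j) is triggered (a current Class A Certificate is held), but is displaced by (k): (k) operates against (j): at least one employee exceeds 30 hours/week. (l) applies (a current General Notice is held), but is displaced by (m): (m) is triggered — a current Annual Exemption Letter is held. (d) remains available.
Exception (e) does not apply: annual gross revenue is $664,000, not less than $539,000.

No — exception (d) applies; Nikolai's café is not required to enrol each employee in the state retirement plan.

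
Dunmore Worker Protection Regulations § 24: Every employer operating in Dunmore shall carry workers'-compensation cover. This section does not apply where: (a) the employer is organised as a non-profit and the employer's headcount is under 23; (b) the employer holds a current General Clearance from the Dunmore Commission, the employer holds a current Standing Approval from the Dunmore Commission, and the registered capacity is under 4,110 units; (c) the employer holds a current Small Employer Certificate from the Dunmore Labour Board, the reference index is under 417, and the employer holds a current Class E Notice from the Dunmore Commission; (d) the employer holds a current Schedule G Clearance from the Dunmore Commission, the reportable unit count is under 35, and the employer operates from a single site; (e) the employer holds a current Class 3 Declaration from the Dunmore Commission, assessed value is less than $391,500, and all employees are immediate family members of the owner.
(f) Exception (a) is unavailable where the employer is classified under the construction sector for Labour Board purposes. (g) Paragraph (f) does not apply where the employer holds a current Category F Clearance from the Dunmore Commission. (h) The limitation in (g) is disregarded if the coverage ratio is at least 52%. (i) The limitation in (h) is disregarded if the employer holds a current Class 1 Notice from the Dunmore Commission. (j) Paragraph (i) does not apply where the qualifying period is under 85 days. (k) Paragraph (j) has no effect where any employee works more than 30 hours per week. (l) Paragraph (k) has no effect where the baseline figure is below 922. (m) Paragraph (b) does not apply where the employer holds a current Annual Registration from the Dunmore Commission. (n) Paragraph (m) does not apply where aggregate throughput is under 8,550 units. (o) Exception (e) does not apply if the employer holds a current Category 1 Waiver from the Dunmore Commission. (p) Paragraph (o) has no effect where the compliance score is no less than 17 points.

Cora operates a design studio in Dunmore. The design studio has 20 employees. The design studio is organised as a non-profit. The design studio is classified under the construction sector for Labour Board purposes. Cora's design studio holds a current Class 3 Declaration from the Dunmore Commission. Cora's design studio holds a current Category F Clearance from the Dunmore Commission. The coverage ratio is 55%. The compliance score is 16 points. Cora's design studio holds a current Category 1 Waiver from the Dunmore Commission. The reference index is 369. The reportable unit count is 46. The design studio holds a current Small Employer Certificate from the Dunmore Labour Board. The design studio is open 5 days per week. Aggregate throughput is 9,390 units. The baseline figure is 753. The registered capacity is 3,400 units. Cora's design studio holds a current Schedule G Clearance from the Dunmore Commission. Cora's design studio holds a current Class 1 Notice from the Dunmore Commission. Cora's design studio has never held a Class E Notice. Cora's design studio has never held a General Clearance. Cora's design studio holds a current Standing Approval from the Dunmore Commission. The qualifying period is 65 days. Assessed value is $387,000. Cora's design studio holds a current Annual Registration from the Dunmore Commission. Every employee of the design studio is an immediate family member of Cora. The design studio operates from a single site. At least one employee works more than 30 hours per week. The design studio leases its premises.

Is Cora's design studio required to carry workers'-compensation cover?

Yes — Cora's design studio must carry workers'-compensation cover.

Exception (a)'s conditions are all satisfied: the employer is a non-profit; the employer's headcount is 20, under the 23 limit. Turning to paragraphs (f)–(l): (f) operates against (a): the design studio is classified under the construction sector. (g) would limit (f) — a current Category F Clearance is held — but (h) sets (g) aside: (h) operates against (g): the coverage ratio is 55%, meeting the 52% threshold. (i) applies (a current Class 1 Notice is held), but is displaced by (j): (j) is engaged — the qualifying period is 65 days, under the 85 days limit. (k) would limit (j) — at least one employee exceeds 30 hours/week — but (l) sets (k) aside: (l) operates against (k): the baseline figure is 753, below the 922 limit. So (a) is unavailable.
Exception (b) requires that the employer holds a current General Clearance from the Dunmore Commission; but there is no General Clearance in force, so (b) is unavailable.
Exception (c) does not apply: no current Class E Notice is held.
Exception (d) does not apply: the reportable unit count is 46, not under 35.
Exception (e): a current Class 3 Declaration is held; assessed value is $387,000, less than the $391,500 limit; every employee is an immediate family member — every condition holds. Turning to paragraphs (o)–(p): (o) is engaged — a current Category 1 Waiver is held. (p) is inapplicable (the compliance score is 16 points, short of 17 points), so (o) stands. So (e) is unavailable.
Every exception is unavailable, so the rule governs.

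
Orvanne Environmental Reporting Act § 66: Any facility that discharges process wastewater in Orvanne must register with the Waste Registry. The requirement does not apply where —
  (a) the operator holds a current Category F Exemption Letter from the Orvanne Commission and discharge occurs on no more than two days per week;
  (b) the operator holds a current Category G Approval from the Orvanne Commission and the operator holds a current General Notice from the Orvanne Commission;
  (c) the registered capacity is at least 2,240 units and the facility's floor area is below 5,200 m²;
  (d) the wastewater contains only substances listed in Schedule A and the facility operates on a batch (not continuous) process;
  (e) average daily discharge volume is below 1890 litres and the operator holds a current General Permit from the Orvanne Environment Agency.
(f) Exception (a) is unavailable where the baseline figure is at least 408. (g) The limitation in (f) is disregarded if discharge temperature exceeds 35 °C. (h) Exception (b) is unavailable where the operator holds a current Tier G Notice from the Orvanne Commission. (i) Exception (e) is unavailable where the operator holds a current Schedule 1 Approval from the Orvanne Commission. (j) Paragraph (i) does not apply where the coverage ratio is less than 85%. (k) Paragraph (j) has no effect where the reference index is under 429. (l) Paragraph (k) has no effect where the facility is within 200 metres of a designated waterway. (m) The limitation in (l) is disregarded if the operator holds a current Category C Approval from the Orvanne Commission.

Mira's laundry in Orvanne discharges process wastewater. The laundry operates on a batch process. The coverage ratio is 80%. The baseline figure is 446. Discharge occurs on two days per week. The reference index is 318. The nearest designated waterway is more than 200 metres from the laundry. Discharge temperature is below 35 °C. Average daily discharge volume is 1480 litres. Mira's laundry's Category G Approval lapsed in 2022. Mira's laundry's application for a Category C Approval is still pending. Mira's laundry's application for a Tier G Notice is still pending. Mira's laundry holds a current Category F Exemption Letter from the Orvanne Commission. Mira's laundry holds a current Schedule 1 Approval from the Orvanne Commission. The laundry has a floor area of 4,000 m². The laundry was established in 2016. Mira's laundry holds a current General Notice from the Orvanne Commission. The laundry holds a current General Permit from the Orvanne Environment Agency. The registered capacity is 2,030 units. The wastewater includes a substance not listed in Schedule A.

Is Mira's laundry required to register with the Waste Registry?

Yes — Mira's laundry must register with the Waste Registry.

Exception (a)'s conditions are all satisfied: a current Category F Exemption Letter is held; discharge occurs on no more than two days per week. But: (f) is triggered — the baseline figure is 446, meeting the 408 threshold. (g) is not triggered (discharge temperature is below 35 °C), so (f) stands. So (a) is unavailable.
Exception (b) requires that the operator holds a current Category G Approval from the Orvanne Commission; but no current Category G Approval is held, so (b) is unavailable.
Exception (c) fails — the registered capacity is 2,030 units, short of 2,240 units.
Exception (d) does not apply: the wastewater includes a non-Schedule-A substance.
Exception (e): average daily discharge volume is 1480 litres, below the 1890 litres limit; a current General Permit is held — every condition holds. But: (i) operates against (e): a current Schedule 1 Approval is held. (j) applies (the coverage ratio is 80%, less than the 85% limit), but yields to (k): (k) applies — the reference index is 318, under the 429 limit. (l), which would lift (k), is not triggered — the laundry is more than 200 m from any designated waterway. Exception (e) does not apply.
No exception displaces § 66.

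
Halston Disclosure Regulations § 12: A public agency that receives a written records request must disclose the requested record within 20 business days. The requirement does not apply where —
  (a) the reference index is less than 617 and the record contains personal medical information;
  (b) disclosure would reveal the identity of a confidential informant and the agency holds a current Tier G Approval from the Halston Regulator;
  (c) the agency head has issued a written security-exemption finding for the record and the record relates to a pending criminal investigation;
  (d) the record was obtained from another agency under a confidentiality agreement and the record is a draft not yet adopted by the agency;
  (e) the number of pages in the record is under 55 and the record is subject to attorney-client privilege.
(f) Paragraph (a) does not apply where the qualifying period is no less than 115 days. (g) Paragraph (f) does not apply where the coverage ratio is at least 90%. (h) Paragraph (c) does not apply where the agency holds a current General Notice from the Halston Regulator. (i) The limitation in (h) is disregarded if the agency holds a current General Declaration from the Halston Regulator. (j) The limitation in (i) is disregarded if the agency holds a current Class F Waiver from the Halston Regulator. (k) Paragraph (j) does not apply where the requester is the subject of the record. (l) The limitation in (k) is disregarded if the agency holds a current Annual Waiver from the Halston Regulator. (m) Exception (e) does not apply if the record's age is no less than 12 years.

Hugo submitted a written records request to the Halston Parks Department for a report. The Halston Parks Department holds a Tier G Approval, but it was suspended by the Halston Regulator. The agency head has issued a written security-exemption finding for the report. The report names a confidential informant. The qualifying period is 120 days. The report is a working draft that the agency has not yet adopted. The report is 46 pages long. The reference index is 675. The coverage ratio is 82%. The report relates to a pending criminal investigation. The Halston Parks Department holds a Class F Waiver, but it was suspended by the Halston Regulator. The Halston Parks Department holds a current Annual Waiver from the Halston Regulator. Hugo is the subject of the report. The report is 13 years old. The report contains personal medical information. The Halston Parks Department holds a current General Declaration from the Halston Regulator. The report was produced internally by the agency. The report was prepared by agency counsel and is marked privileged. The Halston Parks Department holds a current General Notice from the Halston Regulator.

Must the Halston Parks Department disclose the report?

Exception (a) requires that the reference index is less than 617; but the reference index is 675, not less than 617, so (a) is unavailable.
Exception (b) fails — there is no Tier G Approval in force.
Exception (c): a written security-exemption finding has been issued; the report relates to a pending investigation — every condition holds. Considering the limiting provisions: (h) is engaged (a current General Notice is held), but is overridden by (i): (i) operates against (h): a current General Declaration is held. (j), which would lift (i), does not operate here — no current Class F Waiver is held. Exception (c) stands.
Exception (d) requires that the record was obtained from another agency under a confidentiality agreement; but the report was produced internally, so (d) is unavailable.
Exception (e)'s conditions are all satisfied: the number of pages in the record is 46, under the 55 limit; the report is privileged. But: (m) is engaged — the record's age is 13 years, meeting the 12 years threshold. So (e) is unavailable.

No — exception (c) applies; the Halston Parks Department is not required to disclose the report.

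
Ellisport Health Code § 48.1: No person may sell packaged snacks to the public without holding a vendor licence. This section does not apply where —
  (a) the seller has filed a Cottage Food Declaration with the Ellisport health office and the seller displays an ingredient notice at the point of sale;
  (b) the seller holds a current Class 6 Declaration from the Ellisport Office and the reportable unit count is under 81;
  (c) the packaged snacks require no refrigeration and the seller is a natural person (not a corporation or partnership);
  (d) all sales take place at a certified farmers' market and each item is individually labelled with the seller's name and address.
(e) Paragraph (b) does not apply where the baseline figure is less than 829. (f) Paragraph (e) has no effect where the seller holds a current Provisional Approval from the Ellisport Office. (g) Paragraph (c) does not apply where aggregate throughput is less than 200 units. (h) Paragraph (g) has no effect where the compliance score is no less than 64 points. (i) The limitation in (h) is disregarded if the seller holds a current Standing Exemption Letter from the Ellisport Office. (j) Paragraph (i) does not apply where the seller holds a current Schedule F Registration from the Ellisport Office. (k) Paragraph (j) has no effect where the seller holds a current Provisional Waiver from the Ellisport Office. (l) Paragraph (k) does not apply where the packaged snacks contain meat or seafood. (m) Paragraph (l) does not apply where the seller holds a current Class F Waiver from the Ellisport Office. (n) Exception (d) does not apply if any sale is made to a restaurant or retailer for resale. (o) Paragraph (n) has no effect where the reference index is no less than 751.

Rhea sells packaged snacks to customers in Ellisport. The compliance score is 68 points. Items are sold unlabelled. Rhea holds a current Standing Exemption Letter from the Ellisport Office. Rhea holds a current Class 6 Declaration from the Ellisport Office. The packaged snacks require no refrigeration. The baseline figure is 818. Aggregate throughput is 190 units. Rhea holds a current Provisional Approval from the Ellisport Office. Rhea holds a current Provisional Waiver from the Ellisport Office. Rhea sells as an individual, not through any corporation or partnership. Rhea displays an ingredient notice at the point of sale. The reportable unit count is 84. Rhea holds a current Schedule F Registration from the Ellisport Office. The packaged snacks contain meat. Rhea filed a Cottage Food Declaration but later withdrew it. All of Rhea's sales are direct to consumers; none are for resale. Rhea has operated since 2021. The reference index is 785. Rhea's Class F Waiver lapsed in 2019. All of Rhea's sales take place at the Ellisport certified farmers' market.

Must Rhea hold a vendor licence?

No — exception (c) applies; Rhea is not required to hold a vendor licence.

Exception (a) fails — the Cottage Food Declaration was withdrawn.
Exception (b) does not apply: the reportable unit count is 84, not under 81.
Exception (c) is satisfied on its face — the packaged snacks are shelf-stable; the seller is a natural person. Considering the limiting provisions: (g) would limit (c) — aggregate throughput is 190 units, less than the 200 units limit — but (h) sets (g) aside: (h) operates against (g): the compliance score is 68 points, meeting the 64 points threshold. (i) would limit (h) — a current Standing Exemption Letter is held — but (j) sets (i) aside: (j) is engaged — a current Schedule F Registration is held. (k) would limit (j) — a current Provisional Waiver is held — but (l) sets (k) aside: (l) is engaged — the packaged snacks contain meat. (m) is inapplicable (the Class F Waiver is not current), so (l) stands. (c) remains available.
Exception (d) fails — items are sold unlabelled.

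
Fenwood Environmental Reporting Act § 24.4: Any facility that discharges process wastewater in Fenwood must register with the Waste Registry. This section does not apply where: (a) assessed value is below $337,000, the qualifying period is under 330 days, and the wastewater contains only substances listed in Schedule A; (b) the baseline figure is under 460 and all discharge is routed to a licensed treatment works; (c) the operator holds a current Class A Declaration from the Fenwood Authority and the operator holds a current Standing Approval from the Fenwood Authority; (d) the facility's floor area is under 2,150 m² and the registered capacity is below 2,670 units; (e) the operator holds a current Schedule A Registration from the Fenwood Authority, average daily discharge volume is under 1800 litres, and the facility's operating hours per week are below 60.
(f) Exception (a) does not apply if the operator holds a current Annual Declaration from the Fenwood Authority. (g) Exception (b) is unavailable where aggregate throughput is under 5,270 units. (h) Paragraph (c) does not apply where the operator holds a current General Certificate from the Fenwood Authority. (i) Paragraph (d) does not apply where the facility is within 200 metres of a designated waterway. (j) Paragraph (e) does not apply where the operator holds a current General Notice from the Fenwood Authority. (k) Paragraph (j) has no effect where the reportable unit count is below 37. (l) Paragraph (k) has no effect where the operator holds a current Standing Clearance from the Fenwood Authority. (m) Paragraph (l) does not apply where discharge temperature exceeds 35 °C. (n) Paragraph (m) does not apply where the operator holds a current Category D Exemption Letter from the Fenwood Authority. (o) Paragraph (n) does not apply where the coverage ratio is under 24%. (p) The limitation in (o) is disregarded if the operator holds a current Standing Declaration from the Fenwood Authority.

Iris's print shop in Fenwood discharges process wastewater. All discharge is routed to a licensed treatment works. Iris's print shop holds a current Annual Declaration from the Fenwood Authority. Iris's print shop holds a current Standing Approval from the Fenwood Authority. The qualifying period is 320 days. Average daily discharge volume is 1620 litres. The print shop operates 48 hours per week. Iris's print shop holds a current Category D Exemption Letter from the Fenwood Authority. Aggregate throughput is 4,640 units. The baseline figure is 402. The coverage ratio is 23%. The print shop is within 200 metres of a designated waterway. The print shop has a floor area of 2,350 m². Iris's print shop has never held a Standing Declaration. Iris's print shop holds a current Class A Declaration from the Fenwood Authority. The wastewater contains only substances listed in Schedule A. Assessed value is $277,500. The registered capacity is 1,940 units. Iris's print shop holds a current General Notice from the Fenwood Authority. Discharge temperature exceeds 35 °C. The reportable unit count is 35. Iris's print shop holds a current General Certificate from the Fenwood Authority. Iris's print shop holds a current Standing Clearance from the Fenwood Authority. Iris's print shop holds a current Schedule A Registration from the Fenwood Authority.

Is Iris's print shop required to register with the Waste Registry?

Exception (a) is satisfied on its face — assessed value is $277,500, below the $337,000 limit; the qualifying period is 320 days, under the 330 days limit; the wastewater is Schedule-A-only. However, paragraph (f) must be considered: (f) is engaged — a current Annual Declaration is held. Exception (a) does not apply.
All of (b)'s requirements are met (the baseline figure is 402, under the 460 limit; discharge is routed to a licensed treatment works). But applying paragraph (g): (g) is engaged — aggregate throughput is 4,640 units, under the 5,270 units limit. (b) is therefore removed.
Exception (c): a current Class A Declaration is held; a current Standing Approval is held — every condition holds. But applying paragraph (h): (h) operates against (c): a current General Certificate is held. (c) is therefore removed.
Exception (d) fails — the facility's floor area is 2,350 m², not under 2,150 m².
Exception (e)'s conditions are all satisfied: a current Schedule A Registration is held; average daily discharge volume is 1620 litres, under the 1800 litres limit; the facility's operating hours per week are 48, below the 60 limit. Considering the limiting provisions: (j) would limit (e) — a current General Notice is held — but (k) sets (j) aside: (k) operates against (j): the reportable unit count is 35, below the 37 limit. (l) is triggered (a current Standing Clearance is held), but is displaced by (m): (m) operates against (l): discharge temperature exceeds 35 °C. (n) would limit (m) — a current Category D Exemption Letter is held — but (o) sets (n) aside: (o) is triggered — the coverage ratio is 23%, under the 24% limit. (p), which would lift (o), is inapplicable — no current Standing Declaration is held. Exception (e) stands.

No — exception (e) applies; Iris's print shop is not required to register with the Waste Registry.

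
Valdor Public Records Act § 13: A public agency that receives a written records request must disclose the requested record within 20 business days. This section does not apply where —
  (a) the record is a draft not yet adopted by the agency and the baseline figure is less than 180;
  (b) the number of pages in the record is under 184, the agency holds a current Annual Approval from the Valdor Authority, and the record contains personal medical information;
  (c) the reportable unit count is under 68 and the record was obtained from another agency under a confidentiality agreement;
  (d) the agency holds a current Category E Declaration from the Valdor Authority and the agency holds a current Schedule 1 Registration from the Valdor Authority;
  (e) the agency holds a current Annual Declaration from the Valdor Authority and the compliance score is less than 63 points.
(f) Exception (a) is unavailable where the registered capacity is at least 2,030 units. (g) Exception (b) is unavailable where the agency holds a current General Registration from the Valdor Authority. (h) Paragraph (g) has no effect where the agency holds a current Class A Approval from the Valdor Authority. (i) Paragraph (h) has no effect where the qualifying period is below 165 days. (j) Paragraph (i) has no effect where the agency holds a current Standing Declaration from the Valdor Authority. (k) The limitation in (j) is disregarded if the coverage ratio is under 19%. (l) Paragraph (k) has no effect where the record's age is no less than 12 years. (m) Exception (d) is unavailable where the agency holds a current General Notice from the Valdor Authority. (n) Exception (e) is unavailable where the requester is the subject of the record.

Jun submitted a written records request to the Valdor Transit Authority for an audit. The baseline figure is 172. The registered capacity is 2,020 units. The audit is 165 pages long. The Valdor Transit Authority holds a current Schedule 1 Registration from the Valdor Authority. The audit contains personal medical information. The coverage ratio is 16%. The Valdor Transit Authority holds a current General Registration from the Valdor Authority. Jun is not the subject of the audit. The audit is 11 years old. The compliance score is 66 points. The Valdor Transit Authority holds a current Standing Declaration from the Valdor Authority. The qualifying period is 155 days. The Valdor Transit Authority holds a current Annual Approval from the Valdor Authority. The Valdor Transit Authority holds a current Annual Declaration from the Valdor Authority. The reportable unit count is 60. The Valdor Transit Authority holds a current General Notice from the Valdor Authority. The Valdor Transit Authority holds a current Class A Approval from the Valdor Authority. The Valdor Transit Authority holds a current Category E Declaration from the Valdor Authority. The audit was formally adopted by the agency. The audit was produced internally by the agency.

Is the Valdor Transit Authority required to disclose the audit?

Yes — the Valdor Transit Authority must disclose the audit.

Exception (a) fails — the audit has been formally adopted.
Exception (b)'s conditions are all satisfied: the number of pages in the record is 165, under the 184 limit; a current Annual Approval is held; the audit contains personal medical information. However, paragraphs (g)–(l) must be considered: (g) is engaged — a current General Registration is held. (h) would limit (g) — a current Class A Approval is held — but (i) sets (h) aside: (i) operates against (h): the qualifying period is 155 days, below the 165 days limit. (j) applies (a current Standing Declaration is held), but is displaced by (k): (k) applies — the coverage ratio is 16%, under the 19% limit. (l) is not triggered (the record's age is 11 years, short of 12 years), so (k) stands. Exception (b) does not apply.
Exception (c) does not apply: the audit was produced internally.
All of (d)'s requirements are met (a current Category E Declaration is held; a current Schedule 1 Registration is held). But applying paragraph (m): (m) operates against (d): a current General Notice is held. So (d) is unavailable.
Exception (e) requires that the compliance score is less than 63 points; but the compliance score is 66 points, not less than 63 points, so (e) is unavailable.
No exception is made out. the Valdor Transit Authority falls within the general rule.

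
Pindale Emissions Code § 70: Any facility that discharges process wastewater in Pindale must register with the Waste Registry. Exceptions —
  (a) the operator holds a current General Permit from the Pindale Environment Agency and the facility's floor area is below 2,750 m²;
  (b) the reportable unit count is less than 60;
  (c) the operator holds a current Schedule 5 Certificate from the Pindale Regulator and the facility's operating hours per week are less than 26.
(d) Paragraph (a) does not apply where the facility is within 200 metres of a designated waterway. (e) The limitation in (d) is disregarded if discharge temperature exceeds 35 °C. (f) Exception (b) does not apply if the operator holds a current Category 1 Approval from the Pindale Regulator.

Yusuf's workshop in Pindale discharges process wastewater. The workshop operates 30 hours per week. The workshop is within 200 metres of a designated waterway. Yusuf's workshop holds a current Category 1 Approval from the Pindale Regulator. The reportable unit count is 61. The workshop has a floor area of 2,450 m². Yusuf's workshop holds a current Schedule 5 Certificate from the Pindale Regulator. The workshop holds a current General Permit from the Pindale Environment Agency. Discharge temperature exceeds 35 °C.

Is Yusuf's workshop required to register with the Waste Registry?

No — exception (a) applies; Yusuf's workshop is not required to register with the Waste Registry.

All of (a)'s requirements are met (a current General Permit is held; the facility's floor area is 2,450 m², below the 2,750 m² limit). As to paragraphs (d)–(e): (d) would limit (a) — the workshop is within 200 m of a designated waterway — but (e) sets (d) aside: (e) applies — discharge temperature exceeds 35 °C. Exception (a) stands.
Exception (b) fails — the reportable unit count is 61, not less than 60.
Exception (c) does not apply: the facility's operating hours per week are 30, not less than 26.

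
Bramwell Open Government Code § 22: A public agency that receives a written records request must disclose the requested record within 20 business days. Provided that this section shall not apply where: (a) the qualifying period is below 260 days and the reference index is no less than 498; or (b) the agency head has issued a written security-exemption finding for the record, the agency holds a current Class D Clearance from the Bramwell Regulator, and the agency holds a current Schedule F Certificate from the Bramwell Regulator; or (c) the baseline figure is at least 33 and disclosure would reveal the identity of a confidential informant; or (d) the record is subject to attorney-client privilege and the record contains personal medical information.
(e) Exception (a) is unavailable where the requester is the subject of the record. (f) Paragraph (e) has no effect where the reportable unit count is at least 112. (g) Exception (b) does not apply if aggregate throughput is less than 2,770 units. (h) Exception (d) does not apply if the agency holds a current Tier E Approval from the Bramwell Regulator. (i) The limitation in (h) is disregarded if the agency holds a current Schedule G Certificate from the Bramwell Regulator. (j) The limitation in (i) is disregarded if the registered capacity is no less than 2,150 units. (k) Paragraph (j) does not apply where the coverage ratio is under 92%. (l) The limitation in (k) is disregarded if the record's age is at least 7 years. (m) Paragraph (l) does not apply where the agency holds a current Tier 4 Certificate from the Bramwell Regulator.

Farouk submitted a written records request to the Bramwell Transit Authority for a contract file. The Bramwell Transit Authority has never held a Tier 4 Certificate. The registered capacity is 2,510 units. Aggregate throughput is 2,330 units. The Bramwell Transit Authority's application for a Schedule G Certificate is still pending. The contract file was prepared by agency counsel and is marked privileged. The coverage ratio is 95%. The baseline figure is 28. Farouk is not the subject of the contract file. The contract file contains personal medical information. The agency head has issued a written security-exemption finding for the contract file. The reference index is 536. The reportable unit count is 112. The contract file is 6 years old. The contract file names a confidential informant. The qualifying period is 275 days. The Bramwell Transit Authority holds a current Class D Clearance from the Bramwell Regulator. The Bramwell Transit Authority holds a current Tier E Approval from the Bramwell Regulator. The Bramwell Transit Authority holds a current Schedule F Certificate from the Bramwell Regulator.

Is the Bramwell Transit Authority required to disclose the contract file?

Exception (a) requires that the qualifying period is below 260 days; but the qualifying period is 275 days, not below 260 days, so (a) is unavailable.
All of (b)'s requirements are met (a written security-exemption finding has been issued; a current Class D Clearance is held; a current Schedule F Certificate is held). But: (g) operates against (b): aggregate throughput is 2,330 units, less than the 2,770 units limit. Exception (b) does not apply.
Exception (c) does not apply: the baseline figure is 28, short of 33.
Exception (d) is satisfied on its face — the contract file is privileged; the contract file contains personal medical information. But applying paragraphs (h)–(m): (h) is engaged — a current Tier E Approval is held. (i) does not operate here (no current Schedule G Certificate is held), so (h) stands. (d) is therefore removed.
None of the exceptions is available; § 22 applies in full.

Yes — the Bramwell Transit Authority must disclose the contract file.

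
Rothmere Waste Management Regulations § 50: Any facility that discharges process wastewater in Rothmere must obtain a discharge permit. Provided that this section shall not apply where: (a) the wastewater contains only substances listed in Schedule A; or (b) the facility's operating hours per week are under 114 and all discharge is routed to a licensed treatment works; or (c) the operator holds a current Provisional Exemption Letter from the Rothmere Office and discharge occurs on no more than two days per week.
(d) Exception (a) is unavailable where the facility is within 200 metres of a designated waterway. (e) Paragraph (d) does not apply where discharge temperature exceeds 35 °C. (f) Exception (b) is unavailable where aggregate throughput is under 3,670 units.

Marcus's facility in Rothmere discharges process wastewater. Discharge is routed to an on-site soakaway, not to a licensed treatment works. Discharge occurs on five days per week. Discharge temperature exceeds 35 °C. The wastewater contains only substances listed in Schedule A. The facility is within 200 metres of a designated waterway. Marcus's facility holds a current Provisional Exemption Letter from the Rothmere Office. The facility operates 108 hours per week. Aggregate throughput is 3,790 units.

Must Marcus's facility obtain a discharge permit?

No — exception (a) applies; Marcus's facility is not required to obtain a discharge permit.

Exception (a)'s conditions are all satisfied: the wastewater is Schedule-A-only. As to paragraphs (d)–(e): (d) operates (the facility is within 200 m of a designated waterway), but is set aside by (e): (e) applies — discharge temperature exceeds 35 °C. Exception (a) stands.
Exception (b) does not apply: discharge is not routed to a licensed treatment works.
Exception (c) fails — discharge occurs on five days per week.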